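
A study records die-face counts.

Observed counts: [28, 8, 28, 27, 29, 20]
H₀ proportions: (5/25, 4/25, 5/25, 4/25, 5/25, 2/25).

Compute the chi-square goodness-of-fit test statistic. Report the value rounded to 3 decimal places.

n = 140; E_i = n·p_i = [28.00, 22.40, 28.00, 22.40, 28.00, 11.20]
χ² = (28−28.00)²/28.00 + (8−22.40)²/22.40 + (28−28.00)²/28.00 + (27−22.40)²/22.40 + (29−28.00)²/28.00 + (20−11.20)²/11.20 = 17.1518
df = 5

test statistic = 17.152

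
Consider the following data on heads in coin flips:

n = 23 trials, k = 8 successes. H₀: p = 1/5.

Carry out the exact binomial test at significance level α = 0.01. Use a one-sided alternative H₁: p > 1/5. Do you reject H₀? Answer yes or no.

reject H₀: no

Exact binomial: n=23, k=8, p₀=1/5=0.2000
P(X≥8) from Σ C(n,i)·p₀^i·(1−p₀)^(n−i)
p-value (one-sided, H₁ greater) = 0.07151
At α=0.01: p ≥ α → fail to reject H₀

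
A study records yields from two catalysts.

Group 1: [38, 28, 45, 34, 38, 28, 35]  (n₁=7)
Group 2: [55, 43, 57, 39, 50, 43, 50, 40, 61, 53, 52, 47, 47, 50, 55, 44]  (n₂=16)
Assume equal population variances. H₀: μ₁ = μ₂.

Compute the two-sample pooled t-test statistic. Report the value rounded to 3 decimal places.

test statistic = -4.966

x̄₁=35.143, s₁=6.012, n₁=7
x̄₂=49.125, s₂=6.292, n₂=16
s_p² = [6·6.012² + 15·6.292²]/21 = 38.6003
SE = √(s_p²·(1/7+1/16)) = 2.8155
t = (35.143−49.125)/2.8155 = -4.9662
df = 21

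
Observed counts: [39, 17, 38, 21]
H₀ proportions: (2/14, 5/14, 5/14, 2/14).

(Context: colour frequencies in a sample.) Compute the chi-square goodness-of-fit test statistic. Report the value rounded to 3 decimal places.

test statistic = 46.621

n = 115; E_i = n·p_i = [16.43, 41.07, 41.07, 16.43]
χ² = (39−16.43)²/16.43 + (17−41.07)²/41.07 + (38−41.07)²/41.07 + (21−16.43)²/16.43 = 46.6209
df = 3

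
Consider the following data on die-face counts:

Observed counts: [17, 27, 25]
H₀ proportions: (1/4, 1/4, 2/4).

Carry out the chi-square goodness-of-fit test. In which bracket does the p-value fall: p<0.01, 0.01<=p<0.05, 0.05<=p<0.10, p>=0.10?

n = 69; E_i = n·p_i = [17.25, 17.25, 34.50]
χ² = (17−17.25)²/17.25 + (27−17.25)²/17.25 + (25−34.50)²/34.50 = 8.1304
df = 2
p-value (upper-tail) = 0.01716
→ bracket: 0.01<=p<0.05

p-value bracket: 0.01<=p<0.05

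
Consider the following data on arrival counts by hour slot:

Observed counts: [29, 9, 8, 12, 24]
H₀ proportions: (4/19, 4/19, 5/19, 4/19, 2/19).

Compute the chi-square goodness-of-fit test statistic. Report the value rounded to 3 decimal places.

n = 82; E_i = n·p_i = [17.26, 17.26, 21.58, 17.26, 8.63]
χ² = (29−17.26)²/17.26 + (9−17.26)²/17.26 + (8−21.58)²/21.58 + (12−17.26)²/17.26 + (24−8.63)²/8.63 = 49.4476
df = 4

test statistic = 49.448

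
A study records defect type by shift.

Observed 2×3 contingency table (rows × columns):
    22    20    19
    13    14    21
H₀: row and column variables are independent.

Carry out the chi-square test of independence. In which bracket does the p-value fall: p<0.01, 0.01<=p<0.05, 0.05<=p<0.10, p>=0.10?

p-value bracket: p>=0.10

Row totals [61, 48], col totals [35, 34, 40], n=109
χ² = (22−19.59)²/19.59 + (20−19.03)²/19.03 + (19−22.39)²/22.39 + (13−15.41)²/15.41 + (14−14.97)²/14.97 + (21−17.61)²/17.61 = 1.9504
df = 2
p-value (upper-tail) = 0.37712
→ bracket: p>=0.10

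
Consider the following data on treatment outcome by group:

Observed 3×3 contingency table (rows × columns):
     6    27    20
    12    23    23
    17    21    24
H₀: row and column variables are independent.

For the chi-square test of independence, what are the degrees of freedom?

degrees of freedom = 4

df = (r−1)(c−1) = (3−1)·(3−1) = 4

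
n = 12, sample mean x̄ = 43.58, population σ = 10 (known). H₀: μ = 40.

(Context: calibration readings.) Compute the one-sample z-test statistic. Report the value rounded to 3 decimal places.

SE = σ/√n = 10/√12 = 2.8868
z = (x̄−μ₀)/SE = (43.58−40)/2.8868 = 1.2401

test statistic = 1.240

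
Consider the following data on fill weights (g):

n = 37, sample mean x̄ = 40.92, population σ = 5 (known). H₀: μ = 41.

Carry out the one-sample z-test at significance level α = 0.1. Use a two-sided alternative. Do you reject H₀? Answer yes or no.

reject H₀: no

SE = σ/√n = 5/√37 = 0.8220
z = (x̄−μ₀)/SE = (40.92−41)/0.8220 = -0.0973
p-value (two-sided) = 0.92247
At α=0.1: p ≥ α → fail to reject H₀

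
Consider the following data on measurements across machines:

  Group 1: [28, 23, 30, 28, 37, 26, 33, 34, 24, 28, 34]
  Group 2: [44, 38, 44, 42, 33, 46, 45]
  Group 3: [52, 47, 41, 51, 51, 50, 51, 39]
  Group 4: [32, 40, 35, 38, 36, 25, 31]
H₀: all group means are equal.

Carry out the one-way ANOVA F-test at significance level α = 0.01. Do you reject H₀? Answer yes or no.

Group means [29.55, 41.71, 47.75, 33.86], grand mean 37.455
SSB = Σnᵢ(x̄ᵢ−x̄)² = 1753.669; SSW = ΣΣ(x−x̄ᵢ)² = 658.513
MSB = 1753.669/3 = 584.5563; MSW = 658.513/29 = 22.7073
F = MSB/MSW = 25.7430
df = (3, 29)
p-value (upper-tail) = 0.00000
At α=0.01: p < α → reject H₀

reject H₀: yes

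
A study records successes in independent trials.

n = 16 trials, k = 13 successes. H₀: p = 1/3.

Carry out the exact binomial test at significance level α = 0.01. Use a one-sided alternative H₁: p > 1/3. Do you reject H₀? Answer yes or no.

reject H₀: yes

Exact binomial: n=16, k=13, p₀=1/3=0.3333
P(X≥13) from Σ C(n,i)·p₀^i·(1−p₀)^(n−i)
p-value (one-sided, H₁ greater) = 0.00012
At α=0.01: p < α → reject H₀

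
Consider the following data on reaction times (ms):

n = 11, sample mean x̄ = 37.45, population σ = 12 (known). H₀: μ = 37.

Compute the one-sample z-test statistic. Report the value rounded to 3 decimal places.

SE = σ/√n = 12/√11 = 3.6181
z = (x̄−μ₀)/SE = (37.45−37)/3.6181 = 0.1244

test statistic = 0.124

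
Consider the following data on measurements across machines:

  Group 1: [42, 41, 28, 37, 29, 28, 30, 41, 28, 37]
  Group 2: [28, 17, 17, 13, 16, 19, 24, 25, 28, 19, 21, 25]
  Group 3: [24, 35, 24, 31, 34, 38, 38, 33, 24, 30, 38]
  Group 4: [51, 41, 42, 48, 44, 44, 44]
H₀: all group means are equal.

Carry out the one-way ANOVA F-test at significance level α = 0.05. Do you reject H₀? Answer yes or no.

reject H₀: yes

Group means [34.10, 21.00, 31.73, 44.86], grand mean 31.400
SSB = Σnᵢ(x̄ᵢ−x̄)² = 2639.661; SSW = ΣΣ(x−x̄ᵢ)² = 987.939
MSB = 2639.661/3 = 879.8870; MSW = 987.939/36 = 27.4427
F = MSB/MSW = 32.0626
df = (3, 36)
p-value (upper-tail) = 0.00000
At α=0.05: p < α → reject H₀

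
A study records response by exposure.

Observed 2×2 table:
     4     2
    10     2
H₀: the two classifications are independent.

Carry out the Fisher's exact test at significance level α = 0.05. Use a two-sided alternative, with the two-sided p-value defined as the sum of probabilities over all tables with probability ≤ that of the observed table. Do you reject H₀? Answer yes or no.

Margins: r₁=6, r₂=12, c₁=14, c₂=4, n=18
p_obs = C(6,4)·C(12,10)/C(18,14); sum pmf over tables with pmf ≤ p_obs
p-value (two-sided) = 0.56863
At α=0.05: p ≥ α → fail to reject H₀

reject H₀: no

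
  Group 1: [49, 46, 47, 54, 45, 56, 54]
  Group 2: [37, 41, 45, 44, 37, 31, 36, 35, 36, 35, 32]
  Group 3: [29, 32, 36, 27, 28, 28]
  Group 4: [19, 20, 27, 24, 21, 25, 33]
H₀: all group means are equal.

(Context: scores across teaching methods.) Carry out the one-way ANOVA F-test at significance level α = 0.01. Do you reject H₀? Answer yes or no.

reject H₀: yes

Group means [50.14, 37.18, 30.00, 24.14], grand mean 35.774
SSB = Σnᵢ(x̄ᵢ−x̄)² = 2614.069; SSW = ΣΣ(x−x̄ᵢ)² = 517.351
MSB = 2614.069/3 = 871.3562; MSW = 517.351/27 = 19.1611
F = MSB/MSW = 45.4752
df = (3, 27)
p-value (upper-tail) = 0.00000
At α=0.01: p < α → reject H₀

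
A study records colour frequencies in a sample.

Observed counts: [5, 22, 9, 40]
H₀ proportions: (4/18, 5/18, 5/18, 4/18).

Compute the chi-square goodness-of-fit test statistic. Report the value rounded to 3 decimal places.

test statistic = 46.980

n = 76; E_i = n·p_i = [16.89, 21.11, 21.11, 16.89]
χ² = (5−16.89)²/16.89 + (22−21.11)²/21.11 + (9−21.11)²/21.11 + (40−16.89)²/16.89 = 46.9803
df = 3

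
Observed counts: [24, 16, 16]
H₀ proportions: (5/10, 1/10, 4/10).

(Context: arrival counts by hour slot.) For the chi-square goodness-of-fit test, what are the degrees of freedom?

df = k − 1 = 3 − 1 = 2

degrees of freedom = 2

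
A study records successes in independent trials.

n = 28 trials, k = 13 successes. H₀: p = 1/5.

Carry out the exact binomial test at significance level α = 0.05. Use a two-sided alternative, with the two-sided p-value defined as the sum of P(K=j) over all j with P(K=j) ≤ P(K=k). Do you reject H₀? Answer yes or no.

reject H₀: yes

Exact binomial: n=28, k=13, p₀=1/5=0.2000
P(X=j) = C(n,j)·p₀^j·(1−p₀)^(n−j); p = Σ P(X=j) over j with P(X=j) ≤ P(X=13)
p-value (two-sided) = 0.00145
At α=0.05: p < α → reject H₀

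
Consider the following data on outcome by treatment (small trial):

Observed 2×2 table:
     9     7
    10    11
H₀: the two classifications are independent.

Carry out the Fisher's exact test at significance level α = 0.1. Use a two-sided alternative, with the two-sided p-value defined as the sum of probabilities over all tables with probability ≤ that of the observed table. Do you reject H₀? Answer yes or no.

reject H₀: no

Margins: r₁=16, r₂=21, c₁=19, c₂=18, n=37
p_obs = C(16,9)·C(21,10)/C(37,19); sum pmf over tables with pmf ≤ p_obs
p-value (two-sided) = 0.74314
At α=0.1: p ≥ α → fail to reject H₀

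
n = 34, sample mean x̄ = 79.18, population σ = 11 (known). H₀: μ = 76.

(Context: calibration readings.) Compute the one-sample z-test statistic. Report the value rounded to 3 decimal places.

SE = σ/√n = 11/√34 = 1.8865
z = (x̄−μ₀)/SE = (79.18−76)/1.8865 = 1.6857

test statistic = 1.686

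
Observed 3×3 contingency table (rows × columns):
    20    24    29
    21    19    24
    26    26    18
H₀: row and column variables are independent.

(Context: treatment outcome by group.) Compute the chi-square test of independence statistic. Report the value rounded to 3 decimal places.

test statistic = 3.941

Row totals [73, 64, 70], col totals [67, 69, 71], n=207
χ² = (20−23.63)²/23.63 + (24−24.33)²/24.33 + (29−25.04)²/25.04 + (21−20.71)²/20.71 + (19−21.33)²/21.33 + (24−21.95)²/21.95 + (26−22.66)²/22.66 + (26−23.33)²/23.33 + (18−24.01)²/24.01 = 3.9409
df = 4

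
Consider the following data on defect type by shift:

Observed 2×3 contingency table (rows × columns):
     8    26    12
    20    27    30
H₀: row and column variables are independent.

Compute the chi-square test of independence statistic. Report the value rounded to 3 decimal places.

test statistic = 5.406

Row totals [46, 77], col totals [28, 53, 42], n=123
χ² = (8−10.47)²/10.47 + (26−19.82)²/19.82 + (12−15.71)²/15.71 + (20−17.53)²/17.53 + (27−33.18)²/33.18 + (30−26.29)²/26.29 = 5.4064
df = 2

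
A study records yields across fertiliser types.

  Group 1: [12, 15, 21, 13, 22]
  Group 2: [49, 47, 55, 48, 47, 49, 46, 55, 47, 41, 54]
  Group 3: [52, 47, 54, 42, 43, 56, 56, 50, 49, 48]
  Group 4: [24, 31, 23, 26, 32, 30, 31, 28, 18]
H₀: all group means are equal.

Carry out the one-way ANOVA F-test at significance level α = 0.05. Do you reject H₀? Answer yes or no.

reject H₀: yes

Group means [16.60, 48.91, 49.70, 27.00], grand mean 38.886
SSB = Σnᵢ(x̄ᵢ−x̄)² = 6029.334; SSW = ΣΣ(x−x̄ᵢ)² = 660.209
MSB = 6029.334/3 = 2009.7779; MSW = 660.209/31 = 21.2971
F = MSB/MSW = 94.3688
df = (3, 31)
p-value (upper-tail) = 0.00000
At α=0.05: p < α → reject H₀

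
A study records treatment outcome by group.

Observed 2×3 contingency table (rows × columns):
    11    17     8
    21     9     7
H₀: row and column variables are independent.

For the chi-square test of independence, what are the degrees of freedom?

df = (r−1)(c−1) = (2−1)·(3−1) = 2

degrees of freedom = 2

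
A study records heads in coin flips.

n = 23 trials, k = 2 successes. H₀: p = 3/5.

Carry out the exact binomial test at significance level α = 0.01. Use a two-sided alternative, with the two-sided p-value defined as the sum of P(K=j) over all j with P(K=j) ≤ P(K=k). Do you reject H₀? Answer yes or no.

reject H₀: yes

Exact binomial: n=23, k=2, p₀=3/5=0.6000
P(X=j) = C(n,j)·p₀^j·(1−p₀)^(n−j); p = Σ P(X=j) over j with P(X=j) ≤ P(X=2)
p-value (two-sided) = 0.00000
At α=0.01: p < α → reject H₀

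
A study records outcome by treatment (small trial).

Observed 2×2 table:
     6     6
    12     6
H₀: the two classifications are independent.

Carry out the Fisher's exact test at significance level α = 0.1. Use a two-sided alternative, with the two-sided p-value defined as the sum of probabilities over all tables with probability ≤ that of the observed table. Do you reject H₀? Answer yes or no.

reject H₀: no

Margins: r₁=12, r₂=18, c₁=18, c₂=12, n=30
p_obs = C(12,6)·C(18,12)/C(30,18); sum pmf over tables with pmf ≤ p_obs
p-value (two-sided) = 0.45817
At α=0.1: p ≥ α → fail to reject H₀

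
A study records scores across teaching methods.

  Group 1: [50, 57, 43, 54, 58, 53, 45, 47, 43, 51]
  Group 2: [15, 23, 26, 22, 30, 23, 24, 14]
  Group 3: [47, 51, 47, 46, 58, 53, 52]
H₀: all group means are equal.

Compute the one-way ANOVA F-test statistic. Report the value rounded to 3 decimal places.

test statistic = 81.957

Group means [50.10, 22.12, 50.57], grand mean 41.280
SSB = Σnᵢ(x̄ᵢ−x̄)² = 4317.551; SSW = ΣΣ(x−x̄ᵢ)² = 579.489
MSB = 4317.551/2 = 2158.7754; MSW = 579.489/22 = 26.3404
F = MSB/MSW = 81.9567
df = (2, 22)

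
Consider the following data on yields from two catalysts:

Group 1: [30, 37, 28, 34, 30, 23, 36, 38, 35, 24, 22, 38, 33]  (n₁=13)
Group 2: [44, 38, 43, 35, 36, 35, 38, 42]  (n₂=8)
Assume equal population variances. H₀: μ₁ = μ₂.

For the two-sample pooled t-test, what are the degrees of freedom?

df = n₁ + n₂ − 2 = 13 + 8 − 2 = 19

degrees of freedom = 19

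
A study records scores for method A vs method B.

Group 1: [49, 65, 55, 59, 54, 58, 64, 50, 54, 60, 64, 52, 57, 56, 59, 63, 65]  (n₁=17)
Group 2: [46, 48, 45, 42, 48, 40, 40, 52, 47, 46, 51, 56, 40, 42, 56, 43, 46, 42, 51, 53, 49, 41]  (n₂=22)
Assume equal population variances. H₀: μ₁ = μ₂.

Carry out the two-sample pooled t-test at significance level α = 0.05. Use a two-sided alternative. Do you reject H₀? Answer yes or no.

reject H₀: yes

x̄₁=57.882, s₁=5.171, n₁=17
x̄₂=46.545, s₂=5.059, n₂=22
s_p² = [16·5.171² + 21·5.059²]/37 = 26.0870
SE = √(s_p²·(1/17+1/22)) = 1.6493
t = (57.882−46.545)/1.6493 = 6.8736
df = 37
p-value (two-sided) = 0.00000
At α=0.05: p < α → reject H₀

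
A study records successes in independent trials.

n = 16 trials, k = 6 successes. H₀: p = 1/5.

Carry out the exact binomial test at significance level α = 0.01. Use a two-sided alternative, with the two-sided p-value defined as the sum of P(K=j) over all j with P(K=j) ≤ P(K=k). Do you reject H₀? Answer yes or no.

reject H₀: no

Exact binomial: n=16, k=6, p₀=1/5=0.2000
P(X=j) = C(n,j)·p₀^j·(1−p₀)^(n−j); p = Σ P(X=j) over j with P(X=j) ≤ P(X=6)
p-value (two-sided) = 0.10984
At α=0.01: p ≥ α → fail to reject H₀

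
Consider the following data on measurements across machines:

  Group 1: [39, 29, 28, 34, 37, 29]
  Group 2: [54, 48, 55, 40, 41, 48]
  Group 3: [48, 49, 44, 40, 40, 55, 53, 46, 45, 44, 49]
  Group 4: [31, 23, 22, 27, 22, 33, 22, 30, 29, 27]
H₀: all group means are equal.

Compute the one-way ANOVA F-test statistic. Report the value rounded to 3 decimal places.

Group means [32.67, 47.67, 46.64, 26.60], grand mean 38.212
SSB = Σnᵢ(x̄ᵢ−x̄)² = 2849.903; SSW = ΣΣ(x−x̄ᵢ)² = 689.612
MSB = 2849.903/3 = 949.9677; MSW = 689.612/29 = 23.7797
F = MSB/MSW = 39.9486
df = (3, 29)

test statistic = 39.949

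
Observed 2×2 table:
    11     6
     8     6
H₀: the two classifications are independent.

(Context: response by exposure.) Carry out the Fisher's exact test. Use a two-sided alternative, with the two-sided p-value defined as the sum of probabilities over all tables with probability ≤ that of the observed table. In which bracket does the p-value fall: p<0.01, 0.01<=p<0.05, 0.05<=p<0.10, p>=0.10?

Margins: r₁=17, r₂=14, c₁=19, c₂=12, n=31
p_obs = C(17,11)·C(14,8)/C(31,19); sum pmf over tables with pmf ≤ p_obs
p-value (two-sided) = 0.72410
→ bracket: p>=0.10

p-value bracket: p>=0.10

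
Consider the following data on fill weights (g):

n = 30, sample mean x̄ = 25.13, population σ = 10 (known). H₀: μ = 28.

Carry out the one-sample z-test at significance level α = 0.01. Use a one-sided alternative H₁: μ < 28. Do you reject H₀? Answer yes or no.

reject H₀: no

SE = σ/√n = 10/√30 = 1.8257
z = (x̄−μ₀)/SE = (25.13−28)/1.8257 = -1.5720
p-value (one-sided, H₁ less) = 0.05798
At α=0.01: p ≥ α → fail to reject H₀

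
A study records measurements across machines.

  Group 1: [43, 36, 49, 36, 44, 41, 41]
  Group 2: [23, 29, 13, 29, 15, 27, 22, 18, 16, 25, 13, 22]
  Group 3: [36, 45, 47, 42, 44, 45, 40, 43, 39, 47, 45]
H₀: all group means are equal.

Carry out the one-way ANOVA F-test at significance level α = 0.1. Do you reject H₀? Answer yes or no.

reject H₀: yes

Group means [41.43, 21.00, 43.00], grand mean 33.833
SSB = Σnᵢ(x̄ᵢ−x̄)² = 3304.452; SSW = ΣΣ(x−x̄ᵢ)² = 629.714
MSB = 3304.452/2 = 1652.2262; MSW = 629.714/27 = 23.3228
F = MSB/MSW = 70.8418
df = (2, 27)
p-value (upper-tail) = 0.00000
At α=0.1: p < α → reject H₀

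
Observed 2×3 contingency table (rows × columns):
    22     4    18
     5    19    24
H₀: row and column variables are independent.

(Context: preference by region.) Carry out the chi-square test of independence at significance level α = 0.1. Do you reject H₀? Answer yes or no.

reject H₀: yes

Row totals [44, 48], col totals [27, 23, 42], n=92
χ² = (22−12.91)²/12.91 + (4−11.00)²/11.00 + (18−20.09)²/20.09 + (5−14.09)²/14.09 + (19−12.00)²/12.00 + (24−21.91)²/21.91 = 21.2096
df = 2
p-value (upper-tail) = 0.00002
At α=0.1: p < α → reject H₀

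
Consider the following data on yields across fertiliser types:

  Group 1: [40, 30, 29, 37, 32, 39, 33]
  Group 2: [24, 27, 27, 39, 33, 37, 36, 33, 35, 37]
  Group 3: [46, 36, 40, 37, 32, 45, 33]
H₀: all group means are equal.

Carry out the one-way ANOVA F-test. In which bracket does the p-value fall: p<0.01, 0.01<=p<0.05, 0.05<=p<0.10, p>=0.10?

p-value bracket: 0.05<=p<0.10

Group means [34.29, 32.80, 38.43], grand mean 34.875
SSB = Σnᵢ(x̄ᵢ−x̄)² = 133.882; SSW = ΣΣ(x−x̄ᵢ)² = 530.743
MSB = 133.882/2 = 66.9411; MSW = 530.743/21 = 25.2735
F = MSB/MSW = 2.6487
df = (2, 21)
p-value (upper-tail) = 0.09424
→ bracket: 0.05<=p<0.10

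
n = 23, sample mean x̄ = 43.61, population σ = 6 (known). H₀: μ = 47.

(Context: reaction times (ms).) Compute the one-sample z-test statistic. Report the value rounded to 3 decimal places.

test statistic = -2.710

SE = σ/√n = 6/√23 = 1.2511
z = (x̄−μ₀)/SE = (43.61−47)/1.2511 = -2.7096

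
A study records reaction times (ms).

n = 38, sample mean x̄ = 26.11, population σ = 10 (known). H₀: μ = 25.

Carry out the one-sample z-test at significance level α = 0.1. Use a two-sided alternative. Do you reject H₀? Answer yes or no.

reject H₀: no

SE = σ/√n = 10/√38 = 1.6222
z = (x̄−μ₀)/SE = (26.11−25)/1.6222 = 0.6842
p-value (two-sided) = 0.49382
At α=0.1: p ≥ α → fail to reject H₀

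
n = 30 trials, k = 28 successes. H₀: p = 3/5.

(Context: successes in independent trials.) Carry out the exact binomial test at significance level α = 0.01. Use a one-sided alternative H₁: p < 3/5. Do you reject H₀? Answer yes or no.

Exact binomial: n=30, k=28, p₀=3/5=0.6000
P(X≤28) from Σ C(n,i)·p₀^i·(1−p₀)^(n−i)
p-value (one-sided, H₁ less) = 1.00000
At α=0.01: p ≥ α → fail to reject H₀

reject H₀: no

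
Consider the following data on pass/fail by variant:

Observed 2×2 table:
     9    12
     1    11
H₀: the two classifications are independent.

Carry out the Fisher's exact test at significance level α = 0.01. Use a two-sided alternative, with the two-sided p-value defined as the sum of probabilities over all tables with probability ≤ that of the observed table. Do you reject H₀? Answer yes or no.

Margins: r₁=21, r₂=12, c₁=10, c₂=23, n=33
p_obs = C(21,9)·C(12,1)/C(33,10); sum pmf over tables with pmf ≤ p_obs
p-value (two-sided) = 0.05447
At α=0.01: p ≥ α → fail to reject H₀

reject H₀: no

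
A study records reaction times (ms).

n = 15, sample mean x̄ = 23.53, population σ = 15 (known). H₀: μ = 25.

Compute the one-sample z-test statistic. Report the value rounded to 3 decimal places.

SE = σ/√n = 15/√15 = 3.8730
z = (x̄−μ₀)/SE = (23.53−25)/3.8730 = -0.3796

test statistic = -0.380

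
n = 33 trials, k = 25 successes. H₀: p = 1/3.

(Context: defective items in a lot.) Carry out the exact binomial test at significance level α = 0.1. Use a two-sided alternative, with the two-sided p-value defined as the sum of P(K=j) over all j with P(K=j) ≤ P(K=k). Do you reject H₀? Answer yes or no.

reject H₀: yes

Exact binomial: n=33, k=25, p₀=1/3=0.3333
P(X=j) = C(n,j)·p₀^j·(1−p₀)^(n−j); p = Σ P(X=j) over j with P(X=j) ≤ P(X=25)
p-value (two-sided) = 0.00000
At α=0.1: p < α → reject H₀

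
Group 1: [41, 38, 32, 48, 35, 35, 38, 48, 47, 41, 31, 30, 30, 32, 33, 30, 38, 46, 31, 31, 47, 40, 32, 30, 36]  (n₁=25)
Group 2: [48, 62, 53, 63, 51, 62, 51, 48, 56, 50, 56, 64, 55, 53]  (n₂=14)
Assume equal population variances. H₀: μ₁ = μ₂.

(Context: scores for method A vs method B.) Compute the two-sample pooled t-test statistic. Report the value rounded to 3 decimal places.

x̄₁=36.800, s₁=6.357, n₁=25
x̄₂=55.143, s₂=5.600, n₂=14
s_p² = [24·6.357² + 13·5.600²]/37 = 37.2355
SE = √(s_p²·(1/25+1/14)) = 2.0369
t = (36.800−55.143)/2.0369 = -9.0051
df = 37

test statistic = -9.005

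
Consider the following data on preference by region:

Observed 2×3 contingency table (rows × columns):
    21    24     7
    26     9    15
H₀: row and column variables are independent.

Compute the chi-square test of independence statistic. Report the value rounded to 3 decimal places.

Row totals [52, 50], col totals [47, 33, 22], n=102
χ² = (21−23.96)²/23.96 + (24−16.82)²/16.82 + (7−11.22)²/11.22 + (26−23.04)²/23.04 + (9−16.18)²/16.18 + (15−10.78)²/10.78 = 10.2239
df = 2

test statistic = 10.224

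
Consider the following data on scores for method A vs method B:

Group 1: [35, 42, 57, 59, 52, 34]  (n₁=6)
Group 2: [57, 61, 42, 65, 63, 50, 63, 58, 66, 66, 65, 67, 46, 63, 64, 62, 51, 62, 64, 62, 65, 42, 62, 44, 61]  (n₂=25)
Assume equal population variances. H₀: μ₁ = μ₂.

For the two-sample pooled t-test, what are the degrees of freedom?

df = n₁ + n₂ − 2 = 6 + 25 − 2 = 29

degrees of freedom = 29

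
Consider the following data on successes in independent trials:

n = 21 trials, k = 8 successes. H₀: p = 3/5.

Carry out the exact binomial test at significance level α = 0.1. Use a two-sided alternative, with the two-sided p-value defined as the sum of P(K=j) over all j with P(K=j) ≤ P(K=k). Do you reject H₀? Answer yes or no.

Exact binomial: n=21, k=8, p₀=3/5=0.6000
P(X=j) = C(n,j)·p₀^j·(1−p₀)^(n−j); p = Σ P(X=j) over j with P(X=j) ≤ P(X=8)
p-value (two-sided) = 0.04625
At α=0.1: p < α → reject H₀

reject H₀: yes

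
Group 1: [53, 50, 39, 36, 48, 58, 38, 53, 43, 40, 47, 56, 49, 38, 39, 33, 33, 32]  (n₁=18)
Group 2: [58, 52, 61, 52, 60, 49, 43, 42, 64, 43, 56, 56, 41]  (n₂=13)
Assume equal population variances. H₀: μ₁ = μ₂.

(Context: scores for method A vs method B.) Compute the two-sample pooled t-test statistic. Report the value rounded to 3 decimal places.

x̄₁=43.611, s₁=8.311, n₁=18
x̄₂=52.077, s₂=7.900, n₂=13
s_p² = [17·8.311² + 12·7.900²]/29 = 66.3173
SE = √(s_p²·(1/18+1/13)) = 2.9641
t = (43.611−52.077)/2.9641 = -2.8562
df = 29

test statistic = -2.856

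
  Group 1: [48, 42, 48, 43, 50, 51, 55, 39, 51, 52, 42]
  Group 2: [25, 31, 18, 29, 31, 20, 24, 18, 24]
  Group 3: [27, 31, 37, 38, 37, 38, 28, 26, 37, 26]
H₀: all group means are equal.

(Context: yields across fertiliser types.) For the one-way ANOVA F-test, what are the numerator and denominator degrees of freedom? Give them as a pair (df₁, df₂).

k = 3 groups, N = 30 total
df = (k−1, N−k) = (3−1, 30−3) = (2, 27)

degrees of freedom = [2, 27]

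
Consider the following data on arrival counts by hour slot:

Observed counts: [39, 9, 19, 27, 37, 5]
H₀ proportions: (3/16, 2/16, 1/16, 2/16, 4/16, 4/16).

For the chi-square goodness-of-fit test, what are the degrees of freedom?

degrees of freedom = 5

df = k − 1 = 6 − 1 = 5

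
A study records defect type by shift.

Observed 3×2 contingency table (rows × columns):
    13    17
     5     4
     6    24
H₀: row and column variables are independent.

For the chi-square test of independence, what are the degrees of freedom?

df = (r−1)(c−1) = (3−1)·(2−1) = 2

degrees of freedom = 2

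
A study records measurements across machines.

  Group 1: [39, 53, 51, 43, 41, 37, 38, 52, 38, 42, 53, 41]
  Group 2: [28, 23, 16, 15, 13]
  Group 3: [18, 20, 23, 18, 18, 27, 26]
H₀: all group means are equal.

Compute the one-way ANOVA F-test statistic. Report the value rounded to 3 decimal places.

Group means [44.00, 19.00, 21.43], grand mean 32.208
SSB = Σnᵢ(x̄ᵢ−x̄)² = 3354.244; SSW = ΣΣ(x−x̄ᵢ)² = 693.714
MSB = 3354.244/2 = 1677.1220; MSW = 693.714/21 = 33.0340
F = MSB/MSW = 50.7696
df = (2, 21)

test statistic = 50.770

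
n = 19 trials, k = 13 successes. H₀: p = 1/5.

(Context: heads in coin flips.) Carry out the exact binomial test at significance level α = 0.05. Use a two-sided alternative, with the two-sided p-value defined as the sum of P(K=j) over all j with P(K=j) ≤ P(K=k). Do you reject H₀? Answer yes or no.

reject H₀: yes

Exact binomial: n=19, k=13, p₀=1/5=0.2000
P(X=j) = C(n,j)·p₀^j·(1−p₀)^(n−j); p = Σ P(X=j) over j with P(X=j) ≤ P(X=13)
p-value (two-sided) = 0.00001
At α=0.05: p < α → reject H₀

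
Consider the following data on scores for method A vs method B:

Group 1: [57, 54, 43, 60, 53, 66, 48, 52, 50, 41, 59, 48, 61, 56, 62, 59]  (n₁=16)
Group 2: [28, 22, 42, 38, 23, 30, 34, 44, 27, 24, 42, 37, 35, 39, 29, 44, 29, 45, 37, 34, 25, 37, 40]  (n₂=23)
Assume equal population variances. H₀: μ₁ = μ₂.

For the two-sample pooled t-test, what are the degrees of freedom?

df = n₁ + n₂ − 2 = 16 + 23 − 2 = 37

degrees of freedom = 37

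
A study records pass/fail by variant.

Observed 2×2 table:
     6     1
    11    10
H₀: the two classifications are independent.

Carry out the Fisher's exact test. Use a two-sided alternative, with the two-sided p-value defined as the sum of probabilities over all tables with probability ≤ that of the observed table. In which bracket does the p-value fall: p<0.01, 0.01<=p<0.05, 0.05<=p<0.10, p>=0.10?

Margins: r₁=7, r₂=21, c₁=17, c₂=11, n=28
p_obs = C(7,6)·C(21,11)/C(28,17); sum pmf over tables with pmf ≤ p_obs
p-value (two-sided) = 0.19138
→ bracket: p>=0.10

p-value bracket: p>=0.10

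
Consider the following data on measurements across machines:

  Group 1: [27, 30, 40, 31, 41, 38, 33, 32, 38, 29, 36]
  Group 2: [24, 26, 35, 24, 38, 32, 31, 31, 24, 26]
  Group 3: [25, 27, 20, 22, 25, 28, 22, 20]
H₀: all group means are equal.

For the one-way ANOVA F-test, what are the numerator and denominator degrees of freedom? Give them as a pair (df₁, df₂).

k = 3 groups, N = 29 total
df = (k−1, N−k) = (3−1, 29−3) = (2, 26)

degrees of freedom = [2, 26]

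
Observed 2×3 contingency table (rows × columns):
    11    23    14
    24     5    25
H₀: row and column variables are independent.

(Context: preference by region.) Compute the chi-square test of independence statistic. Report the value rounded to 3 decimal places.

test statistic = 19.216

Row totals [48, 54], col totals [35, 28, 39], n=102
χ² = (11−16.47)²/16.47 + (23−13.18)²/13.18 + (14−18.35)²/18.35 + (24−18.53)²/18.53 + (5−14.82)²/14.82 + (25−20.65)²/20.65 = 19.2161
df = 2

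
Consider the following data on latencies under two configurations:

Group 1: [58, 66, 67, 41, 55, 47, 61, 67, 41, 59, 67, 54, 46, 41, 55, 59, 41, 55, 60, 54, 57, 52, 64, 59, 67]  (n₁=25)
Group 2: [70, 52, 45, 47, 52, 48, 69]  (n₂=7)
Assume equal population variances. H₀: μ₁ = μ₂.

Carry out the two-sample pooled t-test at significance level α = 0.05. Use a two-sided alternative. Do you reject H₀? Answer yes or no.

reject H₀: no

x̄₁=55.720, s₁=8.725, n₁=25
x̄₂=54.714, s₂=10.420, n₂=7
s_p² = [24·8.725² + 6·10.420²]/30 = 82.6156
SE = √(s_p²·(1/25+1/7)) = 3.8868
t = (55.720−54.714)/3.8868 = 0.2588
df = 30
p-value (two-sided) = 0.79759
At α=0.05: p ≥ α → fail to reject H₀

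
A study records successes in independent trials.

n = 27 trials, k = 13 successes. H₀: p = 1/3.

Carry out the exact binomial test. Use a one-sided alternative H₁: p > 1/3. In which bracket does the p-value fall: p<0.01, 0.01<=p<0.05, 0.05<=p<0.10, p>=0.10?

p-value bracket: 0.05<=p<0.10

Exact binomial: n=27, k=13, p₀=1/3=0.3333
P(X≥13) from Σ C(n,i)·p₀^i·(1−p₀)^(n−i)
p-value (one-sided, H₁ greater) = 0.07902
→ bracket: 0.05<=p<0.10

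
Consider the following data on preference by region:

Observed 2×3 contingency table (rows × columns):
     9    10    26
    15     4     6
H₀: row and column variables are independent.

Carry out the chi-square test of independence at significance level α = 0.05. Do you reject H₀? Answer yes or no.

reject H₀: yes

Row totals [45, 25], col totals [24, 14, 32], n=70
χ² = (9−15.43)²/15.43 + (10−9.00)²/9.00 + (26−20.57)²/20.57 + (15−8.57)²/8.57 + (4−5.00)²/5.00 + (6−11.43)²/11.43 = 11.8222
df = 2
p-value (upper-tail) = 0.00271
At α=0.05: p < α → reject H₀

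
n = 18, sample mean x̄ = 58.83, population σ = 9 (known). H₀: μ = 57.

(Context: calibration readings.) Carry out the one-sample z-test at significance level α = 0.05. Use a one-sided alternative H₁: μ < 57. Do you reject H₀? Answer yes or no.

reject H₀: no

SE = σ/√n = 9/√18 = 2.1213
z = (x̄−μ₀)/SE = (58.83−57)/2.1213 = 0.8627
p-value (one-sided, H₁ less) = 0.80584
At α=0.05: p ≥ α → fail to reject H₀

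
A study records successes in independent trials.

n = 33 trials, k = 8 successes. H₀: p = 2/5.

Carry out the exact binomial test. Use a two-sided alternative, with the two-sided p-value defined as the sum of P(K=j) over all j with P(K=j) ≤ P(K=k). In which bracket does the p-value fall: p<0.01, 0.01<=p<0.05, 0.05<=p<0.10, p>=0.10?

p-value bracket: 0.05<=p<0.10

Exact binomial: n=33, k=8, p₀=2/5=0.4000
P(X=j) = C(n,j)·p₀^j·(1−p₀)^(n−j); p = Σ P(X=j) over j with P(X=j) ≤ P(X=8)
p-value (two-sided) = 0.07546
→ bracket: 0.05<=p<0.10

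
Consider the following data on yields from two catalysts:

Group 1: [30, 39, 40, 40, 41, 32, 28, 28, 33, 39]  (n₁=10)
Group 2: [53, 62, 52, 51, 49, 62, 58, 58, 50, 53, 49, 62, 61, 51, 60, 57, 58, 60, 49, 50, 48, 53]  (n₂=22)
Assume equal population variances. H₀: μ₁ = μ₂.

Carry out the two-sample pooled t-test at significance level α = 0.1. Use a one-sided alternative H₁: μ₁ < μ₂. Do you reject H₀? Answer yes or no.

x̄₁=35.000, s₁=5.312, n₁=10
x̄₂=54.818, s₂=4.992, n₂=22
s_p² = [9·5.312² + 21·4.992²]/30 = 25.9091
SE = √(s_p²·(1/10+1/22)) = 1.9413
t = (35.000−54.818)/1.9413 = -10.2088
df = 30
p-value (one-sided, H₁ less) = 0.00000
At α=0.1: p < α → reject H₀

reject H₀: yes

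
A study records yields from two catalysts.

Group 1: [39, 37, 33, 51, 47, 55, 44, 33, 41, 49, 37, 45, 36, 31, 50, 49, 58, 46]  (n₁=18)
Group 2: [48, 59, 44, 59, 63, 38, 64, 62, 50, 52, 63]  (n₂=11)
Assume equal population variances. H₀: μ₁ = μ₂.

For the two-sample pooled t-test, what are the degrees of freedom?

degrees of freedom = 27

df = n₁ + n₂ − 2 = 18 + 11 − 2 = 27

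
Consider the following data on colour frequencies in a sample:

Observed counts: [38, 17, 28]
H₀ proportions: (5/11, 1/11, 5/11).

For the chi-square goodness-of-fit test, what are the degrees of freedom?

df = k − 1 = 3 − 1 = 2

degrees of freedom = 2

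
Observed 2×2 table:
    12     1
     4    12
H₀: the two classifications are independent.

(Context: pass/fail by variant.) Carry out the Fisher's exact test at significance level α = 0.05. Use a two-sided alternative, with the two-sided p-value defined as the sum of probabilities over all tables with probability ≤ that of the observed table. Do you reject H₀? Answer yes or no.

reject H₀: yes

Margins: r₁=13, r₂=16, c₁=16, c₂=13, n=29
p_obs = C(13,12)·C(16,4)/C(29,16); sum pmf over tables with pmf ≤ p_obs
p-value (two-sided) = 0.00050
At α=0.05: p < α → reject H₀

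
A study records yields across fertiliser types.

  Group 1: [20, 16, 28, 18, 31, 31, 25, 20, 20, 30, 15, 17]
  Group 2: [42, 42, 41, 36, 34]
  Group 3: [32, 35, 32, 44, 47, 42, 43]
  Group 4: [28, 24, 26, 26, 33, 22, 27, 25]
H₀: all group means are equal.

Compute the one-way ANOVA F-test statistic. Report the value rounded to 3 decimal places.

Group means [22.58, 39.00, 39.29, 26.38], grand mean 29.750
SSB = Σnᵢ(x̄ᵢ−x̄)² = 1771.780; SSW = ΣΣ(x−x̄ᵢ)² = 762.220
MSB = 1771.780/3 = 590.5933; MSW = 762.220/28 = 27.2222
F = MSB/MSW = 21.6953
df = (3, 28)

test statistic = 21.695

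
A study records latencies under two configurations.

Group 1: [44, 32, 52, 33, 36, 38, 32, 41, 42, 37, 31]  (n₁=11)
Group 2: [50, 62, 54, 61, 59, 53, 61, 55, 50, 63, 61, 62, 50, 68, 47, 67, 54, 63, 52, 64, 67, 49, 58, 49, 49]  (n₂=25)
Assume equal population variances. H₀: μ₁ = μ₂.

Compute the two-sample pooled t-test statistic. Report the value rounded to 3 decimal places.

test statistic = -8.079

x̄₁=38.000, s₁=6.387, n₁=11
x̄₂=57.120, s₂=6.604, n₂=25
s_p² = [10·6.387² + 24·6.604²]/34 = 42.7835
SE = √(s_p²·(1/11+1/25)) = 2.3666
t = (38.000−57.120)/2.3666 = -8.0791
df = 34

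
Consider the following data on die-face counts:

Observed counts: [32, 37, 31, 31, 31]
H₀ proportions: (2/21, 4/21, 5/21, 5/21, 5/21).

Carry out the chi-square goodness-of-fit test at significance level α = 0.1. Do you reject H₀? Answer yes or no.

n = 162; E_i = n·p_i = [15.43, 30.86, 38.57, 38.57, 38.57]
χ² = (32−15.43)²/15.43 + (37−30.86)²/30.86 + (31−38.57)²/38.57 + (31−38.57)²/38.57 + (31−38.57)²/38.57 = 23.4806
df = 4
p-value (upper-tail) = 0.00010
At α=0.1: p < α → reject H₀

reject H₀: yes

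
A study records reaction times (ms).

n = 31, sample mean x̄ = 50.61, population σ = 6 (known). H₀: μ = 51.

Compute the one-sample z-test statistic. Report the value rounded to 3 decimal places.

test statistic = -0.362

SE = σ/√n = 6/√31 = 1.0776
z = (x̄−μ₀)/SE = (50.61−51)/1.0776 = -0.3619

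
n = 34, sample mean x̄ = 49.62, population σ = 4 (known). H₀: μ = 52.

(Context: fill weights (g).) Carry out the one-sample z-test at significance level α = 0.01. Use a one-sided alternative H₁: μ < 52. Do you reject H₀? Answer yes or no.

reject H₀: yes

SE = σ/√n = 4/√34 = 0.6860
z = (x̄−μ₀)/SE = (49.62−52)/0.6860 = -3.4694
p-value (one-sided, H₁ less) = 0.00026
At α=0.01: p < α → reject H₀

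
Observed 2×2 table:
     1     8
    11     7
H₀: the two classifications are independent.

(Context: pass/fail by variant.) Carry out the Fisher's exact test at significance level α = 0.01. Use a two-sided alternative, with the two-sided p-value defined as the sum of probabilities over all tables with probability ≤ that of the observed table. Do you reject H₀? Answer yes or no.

reject H₀: no

Margins: r₁=9, r₂=18, c₁=12, c₂=15, n=27
p_obs = C(9,1)·C(18,11)/C(27,12); sum pmf over tables with pmf ≤ p_obs
p-value (two-sided) = 0.01918
At α=0.01: p ≥ α → fail to reject H₀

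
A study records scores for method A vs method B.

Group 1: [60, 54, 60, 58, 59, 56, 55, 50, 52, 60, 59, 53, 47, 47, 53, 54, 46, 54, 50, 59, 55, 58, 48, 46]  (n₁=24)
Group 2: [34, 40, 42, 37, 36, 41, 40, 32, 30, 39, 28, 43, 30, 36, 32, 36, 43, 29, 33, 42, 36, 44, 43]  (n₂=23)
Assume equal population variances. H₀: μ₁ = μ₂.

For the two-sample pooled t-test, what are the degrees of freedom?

df = n₁ + n₂ − 2 = 24 + 23 − 2 = 45

degrees of freedom = 45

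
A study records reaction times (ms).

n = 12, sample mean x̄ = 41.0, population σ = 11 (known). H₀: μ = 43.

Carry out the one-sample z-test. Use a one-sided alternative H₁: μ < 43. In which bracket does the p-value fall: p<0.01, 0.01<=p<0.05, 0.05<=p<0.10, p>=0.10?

p-value bracket: p>=0.10

SE = σ/√n = 11/√12 = 3.1754
z = (x̄−μ₀)/SE = (41.0−43)/3.1754 = -0.6298
p-value (one-sided, H₁ less) = 0.26440
→ bracket: p>=0.10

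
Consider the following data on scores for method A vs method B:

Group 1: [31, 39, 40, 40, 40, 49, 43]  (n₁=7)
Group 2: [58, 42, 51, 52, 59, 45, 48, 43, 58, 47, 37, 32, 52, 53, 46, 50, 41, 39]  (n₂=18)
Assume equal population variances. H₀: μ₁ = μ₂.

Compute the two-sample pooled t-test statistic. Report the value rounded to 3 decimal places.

x̄₁=40.286, s₁=5.345, n₁=7
x̄₂=47.389, s₂=7.539, n₂=18
s_p² = [6·5.345² + 17·7.539²]/23 = 49.4655
SE = √(s_p²·(1/7+1/18)) = 3.1328
t = (40.286−47.389)/3.1328 = -2.2673
df = 23

test statistic = -2.267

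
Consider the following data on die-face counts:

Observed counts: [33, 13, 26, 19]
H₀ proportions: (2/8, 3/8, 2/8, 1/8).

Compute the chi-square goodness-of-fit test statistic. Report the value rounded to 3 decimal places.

n = 91; E_i = n·p_i = [22.75, 34.12, 22.75, 11.38]
χ² = (33−22.75)²/22.75 + (13−34.12)²/34.12 + (26−22.75)²/22.75 + (19−11.38)²/11.38 = 23.2711
df = 3

test statistic = 23.271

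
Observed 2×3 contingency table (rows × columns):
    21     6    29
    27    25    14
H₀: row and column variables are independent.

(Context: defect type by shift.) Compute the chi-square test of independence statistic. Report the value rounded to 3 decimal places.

test statistic = 16.922

Row totals [56, 66], col totals [48, 31, 43], n=122
χ² = (21−22.03)²/22.03 + (6−14.23)²/14.23 + (29−19.74)²/19.74 + (27−25.97)²/25.97 + (25−16.77)²/16.77 + (14−23.26)²/23.26 = 16.9217
df = 2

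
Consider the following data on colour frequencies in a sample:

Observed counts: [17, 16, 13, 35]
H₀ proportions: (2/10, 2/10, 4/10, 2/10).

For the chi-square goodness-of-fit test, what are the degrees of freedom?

degrees of freedom = 3

df = k − 1 = 4 − 1 = 3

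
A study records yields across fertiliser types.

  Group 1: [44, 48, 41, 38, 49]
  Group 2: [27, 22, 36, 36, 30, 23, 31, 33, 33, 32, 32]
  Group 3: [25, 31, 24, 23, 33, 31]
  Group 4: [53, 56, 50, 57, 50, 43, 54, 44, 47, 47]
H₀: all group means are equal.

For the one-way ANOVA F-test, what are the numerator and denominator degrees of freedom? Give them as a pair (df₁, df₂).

degrees of freedom = [3, 28]

k = 4 groups, N = 32 total
df = (k−1, N−k) = (4−1, 32−4) = (3, 28)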